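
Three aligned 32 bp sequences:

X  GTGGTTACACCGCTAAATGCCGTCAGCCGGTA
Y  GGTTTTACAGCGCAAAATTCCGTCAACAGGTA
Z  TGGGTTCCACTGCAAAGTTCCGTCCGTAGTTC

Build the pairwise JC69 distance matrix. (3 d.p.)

d(X,Y) = 0.304, d(X,Z) = 0.520, d(Y,Z) = 0.520

X–Y: 8/32 sites differ → p = 0.25, d = −0.75 ln(1 − 0.333333) = 0.304098 ≈ 0.304.
X–Z: 12/32 sites differ → p = 0.375, d = −0.75 ln(1 − 0.5) = 0.519860 ≈ 0.520.
Y–Z: 12/32 sites differ → p = 0.375, d = −0.75 ln(1 − 0.5) = 0.519860 ≈ 0.520.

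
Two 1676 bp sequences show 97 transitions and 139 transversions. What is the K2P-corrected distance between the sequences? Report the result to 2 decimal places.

0.16

P = 97/1676 ≈ 0.057876 and Q = 139/1676 ≈ 0.082936.
Under the Kimura two-parameter model, d = −½ ln(1 − 2P − Q) − ¼ ln(1 − 2Q).
1 − 2P − Q = 0.801312, giving −½ ln(0.801312) = 0.110752.
1 − 2Q = 0.834128, giving −¼ ln(0.834128) = 0.045342.
d = 0.110752 + 0.045342 = 0.156094.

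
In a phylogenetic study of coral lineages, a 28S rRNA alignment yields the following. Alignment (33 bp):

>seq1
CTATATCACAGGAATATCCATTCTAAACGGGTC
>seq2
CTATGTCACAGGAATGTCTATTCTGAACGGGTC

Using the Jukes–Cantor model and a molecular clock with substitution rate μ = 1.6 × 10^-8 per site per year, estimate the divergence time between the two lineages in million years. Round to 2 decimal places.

4.13

The sequences differ at 4 of 33 sites (5, 16, 19, 25), so p = 4/33 ≈ 0.121212.
d = −(3/4) ln(1 − 4p/3) = −0.75 ln(1 − 0.161616) = −0.75 ln(0.838384)
  = −0.75 × (-0.176279) = 0.132209 substitutions/site.
Under a molecular clock d = 2μt, so t = d/(2μ) = 0.132209 / (2 × 1.6 × 10^-8) = 4.13 million years.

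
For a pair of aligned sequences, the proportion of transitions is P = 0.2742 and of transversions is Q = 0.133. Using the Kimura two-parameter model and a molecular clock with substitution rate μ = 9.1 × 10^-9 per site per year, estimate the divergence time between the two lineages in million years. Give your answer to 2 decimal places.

35.67

Under the Kimura two-parameter model, d = −½ ln(1 − 2P − Q) − ¼ ln(1 − 2Q).
1 − 2P − Q = 0.3186, giving −½ ln(0.3186) = 0.571909.
1 − 2Q = 0.734, giving −¼ ln(0.734) = 0.077312.
d = 0.571909 + 0.077312 = 0.649221.
Under a molecular clock d = 2μt, so t = d/(2μ) = 0.649221 / (2 × 9.1 × 10^-9) = 35.67 million years.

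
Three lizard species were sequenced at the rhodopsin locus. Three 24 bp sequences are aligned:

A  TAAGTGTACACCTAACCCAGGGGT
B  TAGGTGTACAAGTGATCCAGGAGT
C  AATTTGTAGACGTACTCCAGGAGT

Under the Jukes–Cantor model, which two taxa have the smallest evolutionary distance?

A and B

A–B: 6/24 differ, p = 0.250, d = 0.304.
A–C: 8/24 differ, p = 0.333, d = 0.441.
B–C: 7/24 differ, p = 0.292, d = 0.369.
The smallest distance is between A and B.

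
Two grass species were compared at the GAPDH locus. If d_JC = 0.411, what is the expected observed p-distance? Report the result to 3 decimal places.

0.316

p = (3/4)(1 − e^(−4d/3)) = 0.75 × (1 − e^(-0.548)) = 0.75 × (1 − 0.578105) = 0.316421.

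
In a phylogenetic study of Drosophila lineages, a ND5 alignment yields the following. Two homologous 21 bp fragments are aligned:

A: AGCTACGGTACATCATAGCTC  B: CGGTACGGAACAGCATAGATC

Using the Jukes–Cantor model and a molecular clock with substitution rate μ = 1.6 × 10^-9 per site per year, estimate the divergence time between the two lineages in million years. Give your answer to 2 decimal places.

89.52

The sequences differ at 5 of 21 sites (1, 3, 9, 13, 19), so p = 5/21 ≈ 0.238095.
d = −(3/4) ln(1 − 4p/3) = −0.75 ln(1 − 0.31746) = −0.75 ln(0.68254)
  = −0.75 × (-0.381934) = 0.286451 substitutions/site.
Under a molecular clock d = 2μt, so t = d/(2μ) = 0.286451 / (2 × 1.6 × 10^-9) = 89.52 million years.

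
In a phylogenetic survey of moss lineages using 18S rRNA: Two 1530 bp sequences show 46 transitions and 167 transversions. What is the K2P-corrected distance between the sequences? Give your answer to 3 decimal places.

0.154

P = 46/1530 ≈ 0.030065 and Q = 167/1530 ≈ 0.10915.
Under the Kimura two-parameter model, d = −½ ln(1 − 2P − Q) − ¼ ln(1 − 2Q).
1 − 2P − Q = 0.83072, giving −½ ln(0.83072) = 0.092731.
1 − 2Q = 0.7817, giving −¼ ln(0.7817) = 0.061571.
d = 0.092731 + 0.061571 = 0.154302.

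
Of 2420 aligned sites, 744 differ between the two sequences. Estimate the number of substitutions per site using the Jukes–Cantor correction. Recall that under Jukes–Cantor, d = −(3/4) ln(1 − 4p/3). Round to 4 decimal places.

0.3956

p = 744/2420 ≈ 0.307438.
d = −(3/4) ln(1 − 4p/3) = −0.75 ln(1 − 0.409917) = −0.75 ln(0.590083)
  = −0.75 × (-0.527492) = 0.395619 substitutions/site.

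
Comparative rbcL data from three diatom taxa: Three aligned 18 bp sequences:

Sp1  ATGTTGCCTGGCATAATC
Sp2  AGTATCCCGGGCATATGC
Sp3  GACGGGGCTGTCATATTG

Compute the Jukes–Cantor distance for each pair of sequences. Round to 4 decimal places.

Sp1–Sp2: 7/18 sites differ → p ≈ 0.388889, d = −0.75 ln(1 − 0.518519) = 0.548166 ≈ 0.5482.
Sp1–Sp3: 9/18 sites differ → p = 0.5, d = −0.75 ln(1 − 0.666667) = 0.823960 ≈ 0.8240.
Sp2–Sp3: 11/18 sites differ → p ≈ 0.611111, d = −0.75 ln(1 − 0.814815) = 1.264800 ≈ 1.2648.

d(Sp1,Sp2) = 0.5482, d(Sp1,Sp3) = 0.8240, d(Sp2,Sp3) = 1.2648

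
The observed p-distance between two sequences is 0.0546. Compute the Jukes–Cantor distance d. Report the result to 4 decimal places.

d = −(3/4) ln(1 − 4p/3) = −0.75 ln(1 − 0.0728) = −0.75 ln(0.9272)
  = −0.75 × (-0.075586) = 0.056690 substitutions/site.

0.0567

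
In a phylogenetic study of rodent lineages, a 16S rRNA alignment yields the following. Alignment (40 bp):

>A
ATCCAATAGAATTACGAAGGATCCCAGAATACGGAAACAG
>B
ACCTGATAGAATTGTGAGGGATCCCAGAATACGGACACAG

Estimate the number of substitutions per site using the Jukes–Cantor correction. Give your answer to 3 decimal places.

0.199

The sequences differ at 7 of 40 sites (2, 4, 5, 14, 15, 18, 36), so p = 7/40 = 0.175.
d = −(3/4) ln(1 − 4p/3) = −0.75 ln(1 − 0.233333) = −0.75 ln(0.766667)
  = −0.75 × (-0.265703) = 0.199277 substitutions/site.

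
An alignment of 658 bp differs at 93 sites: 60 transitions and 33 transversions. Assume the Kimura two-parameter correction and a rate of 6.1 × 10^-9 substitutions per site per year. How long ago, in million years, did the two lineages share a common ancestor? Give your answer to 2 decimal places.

13.01

P = 60/658 ≈ 0.091185 and Q = 33/658 ≈ 0.050152.
Under the Kimura two-parameter model, d = −½ ln(1 − 2P − Q) − ¼ ln(1 − 2Q).
1 − 2P − Q = 0.767478, giving −½ ln(0.767478) = 0.132323.
1 − 2Q = 0.899696, giving −¼ ln(0.899696) = 0.026425.
d = 0.132323 + 0.026425 = 0.158748.
Under a molecular clock d = 2μt, so t = d/(2μ) = 0.158748 / (2 × 6.1 × 10^-9) = 13.01 million years.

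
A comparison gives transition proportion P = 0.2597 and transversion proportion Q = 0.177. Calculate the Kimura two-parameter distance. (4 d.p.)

Under the Kimura two-parameter model, d = −½ ln(1 − 2P − Q) − ¼ ln(1 − 2Q).
1 − 2P − Q = 0.3036, giving −½ ln(0.3036) = 0.596022.
1 − 2Q = 0.646, giving −¼ ln(0.646) = 0.109239.
d = 0.596022 + 0.109239 = 0.705261.

0.7053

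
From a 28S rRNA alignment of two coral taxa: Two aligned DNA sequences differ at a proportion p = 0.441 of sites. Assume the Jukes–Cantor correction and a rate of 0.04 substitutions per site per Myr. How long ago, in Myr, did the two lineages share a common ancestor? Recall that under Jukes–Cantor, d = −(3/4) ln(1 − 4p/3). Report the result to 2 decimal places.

8.31

d = −(3/4) ln(1 − 4p/3) = −0.75 ln(1 − 0.588) = −0.75 ln(0.412)
  = −0.75 × (-0.886732) = 0.665049 substitutions/site.
Under a molecular clock d = 2μt, so t = d/(2μ) = 0.665049 / (2 × 0.04) = 8.31 Myr.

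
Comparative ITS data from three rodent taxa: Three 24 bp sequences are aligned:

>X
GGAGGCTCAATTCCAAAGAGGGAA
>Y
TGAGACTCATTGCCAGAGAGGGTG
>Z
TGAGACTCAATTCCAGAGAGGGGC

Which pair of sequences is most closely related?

Y and Z

X–Y: 7/24 differ, p = 0.292, d = 0.369.
X–Z: 5/24 differ, p = 0.208, d = 0.244.
Y–Z: 4/24 differ, p = 0.167, d = 0.188.
The smallest distance is between Y and Z.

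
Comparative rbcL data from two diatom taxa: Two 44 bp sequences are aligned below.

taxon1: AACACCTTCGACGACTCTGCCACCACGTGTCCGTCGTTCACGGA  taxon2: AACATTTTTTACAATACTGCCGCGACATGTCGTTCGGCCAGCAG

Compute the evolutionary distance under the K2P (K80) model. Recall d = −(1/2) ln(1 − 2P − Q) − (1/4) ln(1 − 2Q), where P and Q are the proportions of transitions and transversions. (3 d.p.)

Of 44 sites, 10 differences are transitions and 8 are transversions, so P = 10/44 ≈ 0.227273 and Q = 8/44 ≈ 0.181818.
Under the Kimura two-parameter model, d = −½ ln(1 − 2P − Q) − ¼ ln(1 − 2Q).
1 − 2P − Q = 0.363636, giving −½ ln(0.363636) = 0.505801.
1 − 2Q = 0.636364, giving −¼ ln(0.636364) = 0.112996.
d = 0.505801 + 0.112996 = 0.618797.

0.619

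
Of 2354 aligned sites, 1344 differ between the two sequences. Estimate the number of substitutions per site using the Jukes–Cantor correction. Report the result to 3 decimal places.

1.074

p = 1344/2354 ≈ 0.570943.
d = −(3/4) ln(1 − 4p/3) = −0.75 ln(1 − 0.761257) = −0.75 ln(0.238743)
  = −0.75 × (-1.432368) = 1.074276 substitutions/site.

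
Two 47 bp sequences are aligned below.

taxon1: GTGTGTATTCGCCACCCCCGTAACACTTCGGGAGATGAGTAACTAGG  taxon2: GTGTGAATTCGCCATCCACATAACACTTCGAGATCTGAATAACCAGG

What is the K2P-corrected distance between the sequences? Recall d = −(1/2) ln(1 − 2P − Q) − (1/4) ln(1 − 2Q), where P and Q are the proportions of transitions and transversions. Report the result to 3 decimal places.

Of 47 sites, 5 differences are transitions and 4 are transversions, so P = 5/47 ≈ 0.106383 and Q = 4/47 ≈ 0.085106.
Under the Kimura two-parameter model, d = −½ ln(1 − 2P − Q) − ¼ ln(1 − 2Q).
1 − 2P − Q = 0.702128, giving −½ ln(0.702128) = 0.176820.
1 − 2Q = 0.829788, giving −¼ ln(0.829788) = 0.046646.
d = 0.176820 + 0.046646 = 0.223466.

0.223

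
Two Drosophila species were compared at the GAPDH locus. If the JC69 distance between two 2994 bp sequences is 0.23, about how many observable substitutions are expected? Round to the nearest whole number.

593

Invert JC69: p = (3/4)(1 − e^(−4d/3)) = 0.75 × (1 − e^(-0.306667)) = 0.75 × (1 − 0.735896) = 0.198078.
Expected differing sites = pL ≈ 0.198078 × 2994 = 593.045532 ≈ 593.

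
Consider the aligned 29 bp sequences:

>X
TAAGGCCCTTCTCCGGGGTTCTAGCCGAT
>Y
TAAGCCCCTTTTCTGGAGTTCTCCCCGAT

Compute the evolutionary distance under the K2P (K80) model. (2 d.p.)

0.24

Of 29 sites, 3 differences are transitions and 3 are transversions, so P = 3/29 ≈ 0.103448 and Q = 3/29 ≈ 0.103448.
Under the Kimura two-parameter model, d = −½ ln(1 − 2P − Q) − ¼ ln(1 − 2Q).
1 − 2P − Q = 0.689656, giving −½ ln(0.689656) = 0.185781.
1 − 2Q = 0.793104, giving −¼ ln(0.793104) = 0.057950.
d = 0.185781 + 0.057950 = 0.243731.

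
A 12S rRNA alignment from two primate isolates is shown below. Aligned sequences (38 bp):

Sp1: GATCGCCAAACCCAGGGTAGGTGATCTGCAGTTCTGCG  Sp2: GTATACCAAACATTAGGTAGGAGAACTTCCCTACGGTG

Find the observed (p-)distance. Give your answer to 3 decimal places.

The sequences differ at 16 of 38 positions.
p = 16/38 = 0.421052… ≈ 0.421 (to 3 d.p.).

0.421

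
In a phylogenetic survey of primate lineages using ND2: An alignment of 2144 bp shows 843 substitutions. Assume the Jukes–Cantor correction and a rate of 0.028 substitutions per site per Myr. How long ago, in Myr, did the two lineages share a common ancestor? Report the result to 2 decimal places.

p = 843/2144 ≈ 0.39319.
d = −(3/4) ln(1 − 4p/3) = −0.75 ln(1 − 0.524253) = −0.75 ln(0.475747)
  = −0.75 × (-0.742869) = 0.557152 substitutions/site.
Under a molecular clock d = 2μt, so t = d/(2μ) = 0.557152 / (2 × 0.028) = 9.95 Myr.

9.95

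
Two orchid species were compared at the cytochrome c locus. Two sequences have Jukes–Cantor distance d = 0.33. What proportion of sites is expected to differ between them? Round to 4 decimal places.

0.2670

p = (3/4)(1 − e^(−4d/3)) = 0.75 × (1 − e^(-0.44)) = 0.75 × (1 − 0.644036) = 0.266973.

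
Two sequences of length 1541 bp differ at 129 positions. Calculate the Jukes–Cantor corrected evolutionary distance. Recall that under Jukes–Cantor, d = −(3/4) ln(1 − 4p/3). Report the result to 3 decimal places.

p = 129/1541 ≈ 0.083712.
d = −(3/4) ln(1 − 4p/3) = −0.75 ln(1 − 0.111616) = −0.75 ln(0.888384)
  = −0.75 × (-0.118351) = 0.088763 substitutions/site.

0.089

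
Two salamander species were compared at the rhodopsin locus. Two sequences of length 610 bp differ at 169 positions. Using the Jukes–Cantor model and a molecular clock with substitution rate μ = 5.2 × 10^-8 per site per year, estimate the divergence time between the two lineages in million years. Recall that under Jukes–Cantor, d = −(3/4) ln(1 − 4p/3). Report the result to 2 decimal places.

p = 169/610 ≈ 0.277049.
d = −(3/4) ln(1 − 4p/3) = −0.75 ln(1 − 0.369399) = −0.75 ln(0.630601)
  = −0.75 × (-0.461082) = 0.345812 substitutions/site.
Under a molecular clock d = 2μt, so t = d/(2μ) = 0.345812 / (2 × 5.2 × 10^-8) = 3.33 million years.

3.33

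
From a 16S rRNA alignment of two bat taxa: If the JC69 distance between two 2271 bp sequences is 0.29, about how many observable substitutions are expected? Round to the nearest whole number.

546

Invert JC69: p = (3/4)(1 − e^(−4d/3)) = 0.75 × (1 − e^(-0.386667)) = 0.75 × (1 − 0.679317) = 0.240512.
Expected differing sites = pL ≈ 0.240512 × 2271 = 546.202752 ≈ 546.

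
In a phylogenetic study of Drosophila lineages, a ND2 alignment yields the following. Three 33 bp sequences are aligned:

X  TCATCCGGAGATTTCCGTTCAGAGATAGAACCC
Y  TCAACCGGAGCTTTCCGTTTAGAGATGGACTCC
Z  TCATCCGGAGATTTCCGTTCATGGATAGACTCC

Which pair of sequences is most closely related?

X–Y: 6/33 differ, p = 0.182, d = 0.208.
X–Z: 4/33 differ, p = 0.121, d = 0.132.
Y–Z: 6/33 differ, p = 0.182, d = 0.208.
The smallest distance is between X and Z.

X and Z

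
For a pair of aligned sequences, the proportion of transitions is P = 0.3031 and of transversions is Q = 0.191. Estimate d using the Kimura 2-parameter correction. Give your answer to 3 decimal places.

Under the Kimura two-parameter model, d = −½ ln(1 − 2P − Q) − ¼ ln(1 − 2Q).
1 − 2P − Q = 0.2028, giving −½ ln(0.2028) = 0.797768.
1 − 2Q = 0.618, giving −¼ ln(0.618) = 0.120317.
d = 0.797768 + 0.120317 = 0.918085.

0.918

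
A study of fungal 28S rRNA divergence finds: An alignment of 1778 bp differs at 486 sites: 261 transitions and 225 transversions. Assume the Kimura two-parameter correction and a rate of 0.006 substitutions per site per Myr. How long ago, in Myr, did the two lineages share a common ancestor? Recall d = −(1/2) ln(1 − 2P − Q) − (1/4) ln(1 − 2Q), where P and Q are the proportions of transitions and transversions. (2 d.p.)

28.79

P = 261/1778 ≈ 0.146794 and Q = 225/1778 ≈ 0.126547.
Under the Kimura two-parameter model, d = −½ ln(1 − 2P − Q) − ¼ ln(1 − 2Q).
1 − 2P − Q = 0.579865, giving −½ ln(0.579865) = 0.272480.
1 − 2Q = 0.746906, giving −¼ ln(0.746906) = 0.072954.
d = 0.272480 + 0.072954 = 0.345434.
Under a molecular clock d = 2μt, so t = d/(2μ) = 0.345434 / (2 × 0.006) = 28.79 Myr.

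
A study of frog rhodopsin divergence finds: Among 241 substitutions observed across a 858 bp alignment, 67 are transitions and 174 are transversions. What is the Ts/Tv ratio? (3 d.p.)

0.385

R = 67/174 = 0.385057… ≈ 0.385 (to 3 d.p.).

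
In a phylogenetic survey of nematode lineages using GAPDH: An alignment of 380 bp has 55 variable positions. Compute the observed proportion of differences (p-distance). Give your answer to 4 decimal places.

p = 55/380 = 0.144736… ≈ 0.1447 (to 4 d.p.).

0.1447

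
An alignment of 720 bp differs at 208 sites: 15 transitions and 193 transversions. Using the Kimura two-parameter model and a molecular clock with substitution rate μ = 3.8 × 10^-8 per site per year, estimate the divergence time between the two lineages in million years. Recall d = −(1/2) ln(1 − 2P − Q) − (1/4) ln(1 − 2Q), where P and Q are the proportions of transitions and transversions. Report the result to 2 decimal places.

4.97

P = 15/720 ≈ 0.020833 and Q = 193/720 ≈ 0.268056.
Under the Kimura two-parameter model, d = −½ ln(1 − 2P − Q) − ¼ ln(1 − 2Q).
1 − 2P − Q = 0.690278, giving −½ ln(0.690278) = 0.185330.
1 − 2Q = 0.463888, giving −¼ ln(0.463888) = 0.192028.
d = 0.185330 + 0.192028 = 0.377358.
Under a molecular clock d = 2μt, so t = d/(2μ) = 0.377358 / (2 × 3.8 × 10^-8) = 4.97 million years.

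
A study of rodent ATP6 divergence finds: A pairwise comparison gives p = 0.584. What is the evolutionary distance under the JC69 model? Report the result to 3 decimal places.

1.131

d = −(3/4) ln(1 − 4p/3) = −0.75 ln(1 − 0.778667) = −0.75 ln(0.221333)
  = −0.75 × (-1.508087) = 1.131065 substitutions/site.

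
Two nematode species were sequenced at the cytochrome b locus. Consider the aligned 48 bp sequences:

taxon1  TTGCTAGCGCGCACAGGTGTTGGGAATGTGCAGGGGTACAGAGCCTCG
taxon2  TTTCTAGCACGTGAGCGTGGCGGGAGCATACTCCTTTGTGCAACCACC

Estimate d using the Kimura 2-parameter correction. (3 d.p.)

0.958

Of 48 sites, 13 differences are transitions and 12 are transversions, so P = 13/48 ≈ 0.270833 and Q = 12/48 = 0.25.
Under the Kimura two-parameter model, d = −½ ln(1 − 2P − Q) − ¼ ln(1 − 2Q).
1 − 2P − Q = 0.208334, giving −½ ln(0.208334) = 0.784306.
1 − 2Q = 0.5, giving −¼ ln(0.5) = 0.173287.
d = 0.784306 + 0.173287 = 0.957593.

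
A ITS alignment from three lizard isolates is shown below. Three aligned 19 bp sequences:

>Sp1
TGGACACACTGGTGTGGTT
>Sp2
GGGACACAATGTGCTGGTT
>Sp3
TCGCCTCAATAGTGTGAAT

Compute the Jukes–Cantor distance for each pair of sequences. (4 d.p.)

Sp1–Sp2: 5/19 sites differ → p ≈ 0.263158, d = −0.75 ln(1 − 0.350877) = 0.324100 ≈ 0.3241.
Sp1–Sp3: 7/19 sites differ → p ≈ 0.368421, d = −0.75 ln(1 − 0.491228) = 0.506816 ≈ 0.5068.
Sp2–Sp3: 10/19 sites differ → p ≈ 0.526316, d = −0.75 ln(1 − 0.701755) = 0.907380 ≈ 0.9074.

d(Sp1,Sp2) = 0.3241, d(Sp1,Sp3) = 0.5068, d(Sp2,Sp3) = 0.9074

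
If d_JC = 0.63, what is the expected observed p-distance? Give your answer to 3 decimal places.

0.426

p = (3/4)(1 − e^(−4d/3)) = 0.75 × (1 − e^(-0.84)) = 0.75 × (1 − 0.431711) = 0.426217.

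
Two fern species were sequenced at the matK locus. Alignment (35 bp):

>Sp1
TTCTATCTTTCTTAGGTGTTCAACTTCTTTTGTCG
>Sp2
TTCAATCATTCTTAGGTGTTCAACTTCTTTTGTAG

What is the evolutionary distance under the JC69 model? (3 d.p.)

0.091

The sequences differ at 3 of 35 sites (4, 8, 34), so p = 3/35 ≈ 0.085714.
d = −(3/4) ln(1 − 4p/3) = −0.75 ln(1 − 0.114285) = −0.75 ln(0.885715)
  = −0.75 × (-0.121360) = 0.091020 substitutions/site.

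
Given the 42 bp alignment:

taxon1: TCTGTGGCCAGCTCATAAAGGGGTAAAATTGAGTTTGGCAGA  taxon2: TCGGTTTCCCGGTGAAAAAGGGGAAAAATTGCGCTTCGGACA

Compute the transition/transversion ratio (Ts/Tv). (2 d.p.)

Transitions are A↔G and C↔T; transversions are all other mismatches.
Transitions: 1. Transversions: 12.
R = 1/12 = 0.083333… ≈ 0.08 (to 2 d.p.).

0.08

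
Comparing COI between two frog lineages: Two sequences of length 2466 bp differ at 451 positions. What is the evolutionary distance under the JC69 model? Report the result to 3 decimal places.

0.210

p = 451/2466 ≈ 0.182887.
d = −(3/4) ln(1 − 4p/3) = −0.75 ln(1 − 0.243849) = −0.75 ln(0.756151)
  = −0.75 × (-0.279514) = 0.209636 substitutions/site.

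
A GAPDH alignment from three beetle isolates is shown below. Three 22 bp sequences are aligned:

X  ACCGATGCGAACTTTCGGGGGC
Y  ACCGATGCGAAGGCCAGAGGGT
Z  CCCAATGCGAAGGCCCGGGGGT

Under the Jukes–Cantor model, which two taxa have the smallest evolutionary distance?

X–Y: 7/22 differ, p = 0.318, d = 0.414.
X–Z: 7/22 differ, p = 0.318, d = 0.414.
Y–Z: 4/22 differ, p = 0.182, d = 0.208.
The smallest distance is between Y and Z.

Y and Z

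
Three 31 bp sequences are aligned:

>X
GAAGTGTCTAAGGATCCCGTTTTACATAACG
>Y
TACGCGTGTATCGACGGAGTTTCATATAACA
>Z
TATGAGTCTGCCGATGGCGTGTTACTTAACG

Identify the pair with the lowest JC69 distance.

X and Z

X–Y: 13/31 differ, p = 0.419, d = 0.614.
X–Z: 10/31 differ, p = 0.323, d = 0.422.
Y–Z: 12/31 differ, p = 0.387, d = 0.544.
The smallest distance is between X and Z.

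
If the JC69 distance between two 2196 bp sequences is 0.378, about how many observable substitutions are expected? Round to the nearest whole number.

Invert JC69: p = (3/4)(1 − e^(−4d/3)) = 0.75 × (1 − e^(-0.504)) = 0.75 × (1 − 0.604109) = 0.296918.
Expected differing sites = pL ≈ 0.296918 × 2196 = 652.031928 ≈ 652.

652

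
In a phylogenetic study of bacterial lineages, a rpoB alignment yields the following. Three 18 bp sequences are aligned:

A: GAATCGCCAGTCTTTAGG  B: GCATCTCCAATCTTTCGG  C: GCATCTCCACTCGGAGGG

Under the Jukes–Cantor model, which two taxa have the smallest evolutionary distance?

A–B: 4/18 differ, p = 0.222, d = 0.264.
A–C: 7/18 differ, p = 0.389, d = 0.548.
B–C: 5/18 differ, p = 0.278, d = 0.347.
The smallest distance is between A and B.

A and B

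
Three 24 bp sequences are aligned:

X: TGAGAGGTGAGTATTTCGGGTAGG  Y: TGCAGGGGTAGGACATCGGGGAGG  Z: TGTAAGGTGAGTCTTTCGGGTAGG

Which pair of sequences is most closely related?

X–Y: 9/24 differ, p = 0.375, d = 0.520.
X–Z: 3/24 differ, p = 0.125, d = 0.137.
Y–Z: 9/24 differ, p = 0.375, d = 0.520.
The smallest distance is between X and Z.

X and Z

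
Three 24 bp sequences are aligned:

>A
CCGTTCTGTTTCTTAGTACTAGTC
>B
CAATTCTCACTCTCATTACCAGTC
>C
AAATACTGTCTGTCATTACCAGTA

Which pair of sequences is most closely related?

A–B: 8/24 differ, p = 0.333, d = 0.441.
A–C: 10/24 differ, p = 0.417, d = 0.608.
B–C: 6/24 differ, p = 0.250, d = 0.304.
The smallest distance is between B and C.

B and C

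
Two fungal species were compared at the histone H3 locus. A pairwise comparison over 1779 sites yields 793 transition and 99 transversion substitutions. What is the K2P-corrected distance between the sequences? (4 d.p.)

1.4998

P = 793/1779 ≈ 0.445756 and Q = 99/1779 ≈ 0.055649.
Under the Kimura two-parameter model, d = −½ ln(1 − 2P − Q) − ¼ ln(1 − 2Q).
1 − 2P − Q = 0.052839, giving −½ ln(0.052839) = 1.470253.
1 − 2Q = 0.888702, giving −¼ ln(0.888702) = 0.029498.
d = 1.470253 + 0.029498 = 1.499751.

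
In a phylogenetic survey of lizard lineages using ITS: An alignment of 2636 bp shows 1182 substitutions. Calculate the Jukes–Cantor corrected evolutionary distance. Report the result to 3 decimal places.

0.683

p = 1182/2636 ≈ 0.448407.
d = −(3/4) ln(1 − 4p/3) = −0.75 ln(1 − 0.597876) = −0.75 ln(0.402124)
  = −0.75 × (-0.910995) = 0.683246 substitutions/site.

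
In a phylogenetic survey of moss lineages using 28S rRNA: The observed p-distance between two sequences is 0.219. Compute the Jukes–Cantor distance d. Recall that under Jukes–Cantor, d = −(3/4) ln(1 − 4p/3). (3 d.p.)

d = −(3/4) ln(1 − 4p/3) = −0.75 ln(1 − 0.292) = −0.75 ln(0.708)
  = −0.75 × (-0.345311) = 0.258983 substitutions/site.

0.259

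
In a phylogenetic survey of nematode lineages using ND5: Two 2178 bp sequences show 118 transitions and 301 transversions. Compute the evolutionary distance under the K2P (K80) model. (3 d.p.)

0.222

P = 118/2178 ≈ 0.054178 and Q = 301/2178 ≈ 0.1382.
Under the Kimura two-parameter model, d = −½ ln(1 − 2P − Q) − ¼ ln(1 − 2Q).
1 − 2P − Q = 0.753444, giving −½ ln(0.753444) = 0.141550.
1 − 2Q = 0.7236, giving −¼ ln(0.7236) = 0.080879.
d = 0.141550 + 0.080879 = 0.222429.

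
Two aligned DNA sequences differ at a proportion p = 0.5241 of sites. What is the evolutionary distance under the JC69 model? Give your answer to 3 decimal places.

d = −(3/4) ln(1 − 4p/3) = −0.75 ln(1 − 0.6988) = −0.75 ln(0.3012)
  = −0.75 × (-1.199981) = 0.899986 substitutions/site.

0.900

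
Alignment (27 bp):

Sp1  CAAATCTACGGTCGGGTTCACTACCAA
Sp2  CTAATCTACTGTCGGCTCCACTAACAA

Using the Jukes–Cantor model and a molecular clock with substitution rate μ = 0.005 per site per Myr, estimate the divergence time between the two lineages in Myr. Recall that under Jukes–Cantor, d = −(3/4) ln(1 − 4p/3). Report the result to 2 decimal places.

The sequences differ at 5 of 27 sites (2, 10, 16, 18, 24), so p = 5/27 ≈ 0.185185.
d = −(3/4) ln(1 − 4p/3) = −0.75 ln(1 − 0.246913) = −0.75 ln(0.753087)
  = −0.75 × (-0.283575) = 0.212681 substitutions/site.
Under a molecular clock d = 2μt, so t = d/(2μ) = 0.212681 / (2 × 0.005) = 21.27 Myr.

21.27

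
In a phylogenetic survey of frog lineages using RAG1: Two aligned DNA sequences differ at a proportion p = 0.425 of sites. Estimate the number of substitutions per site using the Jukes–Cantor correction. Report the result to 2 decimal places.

0.63

d = −(3/4) ln(1 − 4p/3) = −0.75 ln(1 − 0.566667) = −0.75 ln(0.433333)
  = −0.75 × (-0.836249) = 0.627187 substitutions/site.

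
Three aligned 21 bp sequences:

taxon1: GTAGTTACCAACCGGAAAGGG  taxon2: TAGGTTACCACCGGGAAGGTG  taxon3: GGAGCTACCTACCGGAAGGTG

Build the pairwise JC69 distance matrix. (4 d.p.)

d(taxon1,taxon2) = 0.4408, d(taxon1,taxon3) = 0.2865, d(taxon2,taxon3) = 0.4408

taxon1–taxon2: 7/21 sites differ → p ≈ 0.333333, d = −0.75 ln(1 − 0.444444) = 0.440839 ≈ 0.4408.
taxon1–taxon3: 5/21 sites differ → p ≈ 0.238095, d = −0.75 ln(1 − 0.31746) = 0.286451 ≈ 0.2865.
taxon2–taxon3: 7/21 sites differ → p ≈ 0.333333, d = −0.75 ln(1 − 0.444444) = 0.440839 ≈ 0.4408.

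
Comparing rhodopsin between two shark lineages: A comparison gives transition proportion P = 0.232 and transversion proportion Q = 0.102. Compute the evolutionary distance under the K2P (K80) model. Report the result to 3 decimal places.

0.474

Under the Kimura two-parameter model, d = −½ ln(1 − 2P − Q) − ¼ ln(1 − 2Q).
1 − 2P − Q = 0.434, giving −½ ln(0.434) = 0.417355.
1 − 2Q = 0.796, giving −¼ ln(0.796) = 0.057039.
d = 0.417355 + 0.057039 = 0.474394.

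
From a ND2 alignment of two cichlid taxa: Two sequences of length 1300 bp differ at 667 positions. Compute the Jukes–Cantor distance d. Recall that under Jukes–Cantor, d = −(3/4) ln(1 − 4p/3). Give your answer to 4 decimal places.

p = 667/1300 ≈ 0.513077.
d = −(3/4) ln(1 − 4p/3) = −0.75 ln(1 − 0.684103) = −0.75 ln(0.315897)
  = −0.75 × (-1.152339) = 0.864254 substitutions/site.

0.8643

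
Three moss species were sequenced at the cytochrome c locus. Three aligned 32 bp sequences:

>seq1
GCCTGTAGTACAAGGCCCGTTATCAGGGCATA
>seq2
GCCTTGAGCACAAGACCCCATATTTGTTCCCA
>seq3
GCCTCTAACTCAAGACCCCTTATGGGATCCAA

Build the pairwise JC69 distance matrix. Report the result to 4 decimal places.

seq1–seq2: 12/32 sites differ → p = 0.375, d = −0.75 ln(1 − 0.5) = 0.519860 ≈ 0.5199.
seq1–seq3: 12/32 sites differ → p = 0.375, d = −0.75 ln(1 − 0.5) = 0.519860 ≈ 0.5199.
seq2–seq3: 9/32 sites differ → p = 0.28125, d = −0.75 ln(1 − 0.375) = 0.352503 ≈ 0.3525.

d(seq1,seq2) = 0.5199, d(seq1,seq3) = 0.5199, d(seq2,seq3) = 0.3525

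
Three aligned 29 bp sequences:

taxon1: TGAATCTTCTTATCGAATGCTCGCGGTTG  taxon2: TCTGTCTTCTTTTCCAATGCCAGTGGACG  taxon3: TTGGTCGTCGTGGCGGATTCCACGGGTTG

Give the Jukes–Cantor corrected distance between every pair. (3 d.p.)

taxon1–taxon2: 10/29 sites differ → p ≈ 0.344828, d = −0.75 ln(1 − 0.459771) = 0.461822 ≈ 0.462.
taxon1–taxon3: 13/29 sites differ → p ≈ 0.448276, d = −0.75 ln(1 − 0.597701) = 0.682920 ≈ 0.683.
taxon2–taxon3: 13/29 sites differ → p ≈ 0.448276, d = −0.75 ln(1 − 0.597701) = 0.682920 ≈ 0.683.

d(taxon1,taxon2) = 0.462, d(taxon1,taxon3) = 0.683, d(taxon2,taxon3) = 0.683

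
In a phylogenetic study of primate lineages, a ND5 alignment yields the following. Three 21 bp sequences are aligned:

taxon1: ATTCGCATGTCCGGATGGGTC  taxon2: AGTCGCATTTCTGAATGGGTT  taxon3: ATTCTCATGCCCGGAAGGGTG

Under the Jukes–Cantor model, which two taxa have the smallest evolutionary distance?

taxon1–taxon2: 5/21 differ, p = 0.238, d = 0.286.
taxon1–taxon3: 4/21 differ, p = 0.190, d = 0.220.
taxon2–taxon3: 8/21 differ, p = 0.381, d = 0.532.
The smallest distance is between taxon1 and taxon3.

taxon1 and taxon3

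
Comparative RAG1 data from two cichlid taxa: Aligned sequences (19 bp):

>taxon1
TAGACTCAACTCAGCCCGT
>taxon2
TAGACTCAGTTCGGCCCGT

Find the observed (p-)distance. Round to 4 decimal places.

The sequences differ at 3 of 19 positions (sites 9, 10, 13).
p = 3/19 = 0.157894… ≈ 0.1579 (to 4 d.p.).

0.1579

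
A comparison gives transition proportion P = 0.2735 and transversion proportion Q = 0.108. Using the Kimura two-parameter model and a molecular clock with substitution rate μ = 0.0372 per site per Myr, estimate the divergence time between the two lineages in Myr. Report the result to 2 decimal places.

7.97

Under the Kimura two-parameter model, d = −½ ln(1 − 2P − Q) − ¼ ln(1 − 2Q).
1 − 2P − Q = 0.345, giving −½ ln(0.345) = 0.532105.
1 − 2Q = 0.784, giving −¼ ln(0.784) = 0.060837.
d = 0.532105 + 0.060837 = 0.592942.
Under a molecular clock d = 2μt, so t = d/(2μ) = 0.592942 / (2 × 0.0372) = 7.97 Myr.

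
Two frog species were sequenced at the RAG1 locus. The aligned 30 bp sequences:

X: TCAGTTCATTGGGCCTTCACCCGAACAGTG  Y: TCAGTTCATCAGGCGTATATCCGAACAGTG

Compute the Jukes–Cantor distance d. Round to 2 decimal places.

The sequences differ at 6 of 30 sites (10, 11, 15, 17, 18, 20), so p = 6/30 = 0.2.
d = −(3/4) ln(1 − 4p/3) = −0.75 ln(1 − 0.266667) = −0.75 ln(0.733333)
  = −0.75 × (-0.310155) = 0.232616 substitutions/site.

0.23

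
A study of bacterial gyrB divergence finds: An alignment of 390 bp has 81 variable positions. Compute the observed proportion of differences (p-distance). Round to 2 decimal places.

0.21

p = 81/390 = 0.207692… ≈ 0.21 (to 2 d.p.).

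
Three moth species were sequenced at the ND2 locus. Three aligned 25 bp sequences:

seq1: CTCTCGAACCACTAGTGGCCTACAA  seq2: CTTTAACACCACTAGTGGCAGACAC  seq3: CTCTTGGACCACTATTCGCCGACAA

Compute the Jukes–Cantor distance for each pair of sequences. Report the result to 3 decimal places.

d(seq1,seq2) = 0.351, d(seq1,seq3) = 0.233, d(seq2,seq3) = 0.417

seq1–seq2: 7/25 sites differ → p = 0.28, d = −0.75 ln(1 − 0.373333) = 0.350505 ≈ 0.351.
seq1–seq3: 5/25 sites differ → p = 0.2, d = −0.75 ln(1 − 0.266667) = 0.232617 ≈ 0.233.
seq2–seq3: 8/25 sites differ → p = 0.32, d = −0.75 ln(1 − 0.426667) = 0.417216 ≈ 0.417.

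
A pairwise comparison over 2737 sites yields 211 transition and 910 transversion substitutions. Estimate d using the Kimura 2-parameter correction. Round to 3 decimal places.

P = 211/2737 ≈ 0.077092 and Q = 910/2737 ≈ 0.332481.
Under the Kimura two-parameter model, d = −½ ln(1 − 2P − Q) − ¼ ln(1 − 2Q).
1 − 2P − Q = 0.513335, giving −½ ln(0.513335) = 0.333413.
1 − 2Q = 0.335038, giving −¼ ln(0.335038) = 0.273378.
d = 0.333413 + 0.273378 = 0.606791.

0.607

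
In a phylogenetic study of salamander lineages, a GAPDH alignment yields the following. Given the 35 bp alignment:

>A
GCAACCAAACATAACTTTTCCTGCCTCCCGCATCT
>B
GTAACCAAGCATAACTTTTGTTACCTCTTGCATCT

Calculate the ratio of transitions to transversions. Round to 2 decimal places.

6.00

Transitions are A↔G and C↔T; transversions are all other mismatches.
Transitions: 6. Transversions: 1.
R = 6/1 = 6.00.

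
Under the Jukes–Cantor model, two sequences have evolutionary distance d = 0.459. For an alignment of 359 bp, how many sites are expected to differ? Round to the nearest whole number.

Invert JC69: p = (3/4)(1 − e^(−4d/3)) = 0.75 × (1 − e^(-0.612)) = 0.75 × (1 − 0.542265) = 0.343301.
Expected differing sites = pL ≈ 0.343301 × 359 = 123.245059 ≈ 123.

123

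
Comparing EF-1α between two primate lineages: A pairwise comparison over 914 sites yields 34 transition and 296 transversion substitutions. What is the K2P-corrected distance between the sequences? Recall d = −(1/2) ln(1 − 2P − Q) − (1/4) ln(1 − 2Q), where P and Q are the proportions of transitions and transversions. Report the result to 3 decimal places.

0.515

P = 34/914 ≈ 0.037199 and Q = 296/914 ≈ 0.323851.
Under the Kimura two-parameter model, d = −½ ln(1 − 2P − Q) − ¼ ln(1 − 2Q).
1 − 2P − Q = 0.601751, giving −½ ln(0.601751) = 0.253956.
1 − 2Q = 0.352298, giving −¼ ln(0.352298) = 0.260819.
d = 0.253956 + 0.260819 = 0.514775.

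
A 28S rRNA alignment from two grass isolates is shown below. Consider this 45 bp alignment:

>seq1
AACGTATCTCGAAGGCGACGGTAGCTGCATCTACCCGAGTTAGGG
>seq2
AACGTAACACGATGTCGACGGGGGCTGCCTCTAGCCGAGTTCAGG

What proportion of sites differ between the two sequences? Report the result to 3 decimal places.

The sequences differ at 10 of 45 positions (sites 7, 9, 13, 15, 22, 23, 29, 34, 42, 43).
p = 10/45 = 0.222222… ≈ 0.222 (to 3 d.p.).

0.222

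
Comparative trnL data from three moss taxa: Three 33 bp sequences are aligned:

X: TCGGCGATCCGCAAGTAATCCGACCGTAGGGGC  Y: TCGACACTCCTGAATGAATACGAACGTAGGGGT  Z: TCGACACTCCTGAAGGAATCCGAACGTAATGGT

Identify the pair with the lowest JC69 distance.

Y and Z

X–Y: 10/33 differ, p = 0.303, d = 0.388.
X–Z: 10/33 differ, p = 0.303, d = 0.388.
Y–Z: 4/33 differ, p = 0.121, d = 0.132.
The smallest distance is between Y and Z.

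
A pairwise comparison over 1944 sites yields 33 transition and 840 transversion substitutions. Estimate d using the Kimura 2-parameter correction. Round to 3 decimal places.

P = 33/1944 ≈ 0.016975 and Q = 840/1944 ≈ 0.432099.
Under the Kimura two-parameter model, d = −½ ln(1 − 2P − Q) − ¼ ln(1 − 2Q).
1 − 2P − Q = 0.533951, giving −½ ln(0.533951) = 0.313726.
1 − 2Q = 0.135802, giving −¼ ln(0.135802) = 0.499139.
d = 0.313726 + 0.499139 = 0.812865.

0.813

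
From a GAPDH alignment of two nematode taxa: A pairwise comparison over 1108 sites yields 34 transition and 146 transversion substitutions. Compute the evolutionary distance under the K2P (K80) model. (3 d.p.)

0.184

P = 34/1108 ≈ 0.030686 and Q = 146/1108 ≈ 0.131769.
Under the Kimura two-parameter model, d = −½ ln(1 − 2P − Q) − ¼ ln(1 − 2Q).
1 − 2P − Q = 0.806859, giving −½ ln(0.806859) = 0.107303.
1 − 2Q = 0.736462, giving −¼ ln(0.736462) = 0.076474.
d = 0.107303 + 0.076474 = 0.183777.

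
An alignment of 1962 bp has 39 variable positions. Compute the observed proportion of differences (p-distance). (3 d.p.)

0.020

p = 39/1962 = 0.019877… ≈ 0.020 (to 3 d.p.).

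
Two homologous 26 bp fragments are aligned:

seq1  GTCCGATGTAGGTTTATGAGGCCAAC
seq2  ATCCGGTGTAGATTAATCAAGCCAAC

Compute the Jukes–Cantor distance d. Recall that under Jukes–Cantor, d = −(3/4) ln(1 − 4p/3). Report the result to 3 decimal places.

The sequences differ at 6 of 26 sites (1, 6, 12, 15, 18, 20), so p = 6/26 ≈ 0.230769.
d = −(3/4) ln(1 − 4p/3) = −0.75 ln(1 − 0.307692) = −0.75 ln(0.692308)
  = −0.75 × (-0.367724) = 0.275793 substitutions/site.

0.276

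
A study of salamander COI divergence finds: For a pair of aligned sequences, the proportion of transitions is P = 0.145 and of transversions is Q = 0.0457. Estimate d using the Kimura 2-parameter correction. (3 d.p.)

Under the Kimura two-parameter model, d = −½ ln(1 − 2P − Q) − ¼ ln(1 − 2Q).
1 − 2P − Q = 0.6643, giving −½ ln(0.6643) = 0.204511.
1 − 2Q = 0.9086, giving −¼ ln(0.9086) = 0.023963.
d = 0.204511 + 0.023963 = 0.228474.

0.228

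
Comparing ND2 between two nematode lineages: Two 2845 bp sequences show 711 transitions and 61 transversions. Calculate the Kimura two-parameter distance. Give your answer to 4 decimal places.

P = 711/2845 ≈ 0.249912 and Q = 61/2845 ≈ 0.021441.
Under the Kimura two-parameter model, d = −½ ln(1 − 2P − Q) − ¼ ln(1 − 2Q).
1 − 2P − Q = 0.478735, giving −½ ln(0.478735) = 0.368304.
1 − 2Q = 0.957118, giving −¼ ln(0.957118) = 0.010957.
d = 0.368304 + 0.010957 = 0.379261.

0.3793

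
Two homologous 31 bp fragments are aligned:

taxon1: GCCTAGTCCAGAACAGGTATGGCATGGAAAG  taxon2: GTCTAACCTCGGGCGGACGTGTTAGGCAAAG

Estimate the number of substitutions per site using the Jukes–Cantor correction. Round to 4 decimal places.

0.7771

The sequences differ at 15 of 31 sites, so p = 15/31 ≈ 0.483871.
d = −(3/4) ln(1 − 4p/3) = −0.75 ln(1 − 0.645161) = −0.75 ln(0.354839)
  = −0.75 × (-1.036091) = 0.777068 substitutions/site.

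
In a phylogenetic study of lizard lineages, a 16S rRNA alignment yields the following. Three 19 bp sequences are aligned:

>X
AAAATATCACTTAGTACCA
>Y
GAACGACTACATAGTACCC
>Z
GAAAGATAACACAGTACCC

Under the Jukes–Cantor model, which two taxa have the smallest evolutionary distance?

Y and Z

X–Y: 7/19 differ, p = 0.368, d = 0.507.
X–Z: 6/19 differ, p = 0.316, d = 0.410.
Y–Z: 4/19 differ, p = 0.211, d = 0.247.
The smallest distance is between Y and Z.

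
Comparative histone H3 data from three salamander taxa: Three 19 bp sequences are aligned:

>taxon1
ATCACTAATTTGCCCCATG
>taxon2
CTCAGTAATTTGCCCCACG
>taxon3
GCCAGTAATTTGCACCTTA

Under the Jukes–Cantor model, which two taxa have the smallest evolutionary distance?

taxon1–taxon2: 3/19 differ, p = 0.158, d = 0.177.
taxon1–taxon3: 6/19 differ, p = 0.316, d = 0.410.
taxon2–taxon3: 6/19 differ, p = 0.316, d = 0.410.
The smallest distance is between taxon1 and taxon2.

taxon1 and taxon2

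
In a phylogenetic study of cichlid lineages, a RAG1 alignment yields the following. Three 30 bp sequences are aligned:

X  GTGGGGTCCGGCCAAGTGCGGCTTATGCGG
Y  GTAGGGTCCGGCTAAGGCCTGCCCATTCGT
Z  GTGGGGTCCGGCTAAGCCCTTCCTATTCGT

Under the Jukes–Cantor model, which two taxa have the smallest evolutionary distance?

Y and Z

X–Y: 9/30 differ, p = 0.300, d = 0.383.
X–Z: 8/30 differ, p = 0.267, d = 0.330.
Y–Z: 4/30 differ, p = 0.133, d = 0.147.
The smallest distance is between Y and Z.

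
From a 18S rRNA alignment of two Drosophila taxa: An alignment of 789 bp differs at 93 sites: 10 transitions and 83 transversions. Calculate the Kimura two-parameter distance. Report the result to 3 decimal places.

P = 10/789 ≈ 0.012674 and Q = 83/789 ≈ 0.105196.
Under the Kimura two-parameter model, d = −½ ln(1 − 2P − Q) − ¼ ln(1 − 2Q).
1 − 2P − Q = 0.869456, giving −½ ln(0.869456) = 0.069944.
1 − 2Q = 0.789608, giving −¼ ln(0.789608) = 0.059055.
d = 0.069944 + 0.059055 = 0.128999.

0.129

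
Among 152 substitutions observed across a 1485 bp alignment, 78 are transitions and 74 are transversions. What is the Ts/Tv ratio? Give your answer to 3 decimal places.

R = 78/74 = 1.054054… ≈ 1.054 (to 3 d.p.).

1.054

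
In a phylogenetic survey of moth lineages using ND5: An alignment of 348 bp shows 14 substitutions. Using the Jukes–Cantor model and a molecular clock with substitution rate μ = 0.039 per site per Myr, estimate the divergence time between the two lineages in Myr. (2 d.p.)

0.53

p = 14/348 ≈ 0.04023.
d = −(3/4) ln(1 − 4p/3) = −0.75 ln(1 − 0.05364) = −0.75 ln(0.94636)
  = −0.75 × (-0.055132) = 0.041349 substitutions/site.
Under a molecular clock d = 2μt, so t = d/(2μ) = 0.041349 / (2 × 0.039) = 0.53 Myr.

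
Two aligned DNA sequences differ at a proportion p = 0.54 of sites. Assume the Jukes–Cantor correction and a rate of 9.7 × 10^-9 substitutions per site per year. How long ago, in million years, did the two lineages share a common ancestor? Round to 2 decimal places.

d = −(3/4) ln(1 − 4p/3) = −0.75 ln(1 − 0.72) = −0.75 ln(0.28)
  = −0.75 × (-1.272966) = 0.954725 substitutions/site.
Under a molecular clock d = 2μt, so t = d/(2μ) = 0.954725 / (2 × 9.7 × 10^-9) = 49.21 million years.

49.21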